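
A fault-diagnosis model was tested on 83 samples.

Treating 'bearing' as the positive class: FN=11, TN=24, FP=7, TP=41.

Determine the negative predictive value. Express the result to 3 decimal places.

NPV = TN/(TN+FN) = 24/(24+11) = 0.686

0.686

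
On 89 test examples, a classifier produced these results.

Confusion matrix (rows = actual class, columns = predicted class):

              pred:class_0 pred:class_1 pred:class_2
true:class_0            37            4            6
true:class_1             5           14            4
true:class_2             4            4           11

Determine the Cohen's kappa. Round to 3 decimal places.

Observed agreement pₒ = trace/N = 62/89 = 0.6966
Expected agreement pₑ = Σ (rowᵢ·colᵢ)/N² = (47·46 + 23·22 + 19·21)/89² = 0.3872
κ = (pₒ − pₑ)/(1 − pₑ) = (0.6966 − 0.3872)/(1 − 0.3872) = 0.505

0.505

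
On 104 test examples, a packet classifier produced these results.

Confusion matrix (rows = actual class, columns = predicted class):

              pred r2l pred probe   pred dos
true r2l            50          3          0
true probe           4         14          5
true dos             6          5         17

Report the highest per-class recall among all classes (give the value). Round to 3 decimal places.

Per-class recall (TP/(TP+FN)):
  r2l: TP=50, FN=3+0=3 → 50/53 = 0.9434
  probe: TP=14, FN=4+5=9 → 14/23 = 0.6087
  dos: TP=17, FN=6+5=11 → 17/28 = 0.6071
Highest is class 'r2l' with recall = 0.943.

0.943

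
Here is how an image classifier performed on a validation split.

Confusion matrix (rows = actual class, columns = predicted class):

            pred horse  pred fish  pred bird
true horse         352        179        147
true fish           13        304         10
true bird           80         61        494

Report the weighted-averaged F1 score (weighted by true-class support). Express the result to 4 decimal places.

0.6958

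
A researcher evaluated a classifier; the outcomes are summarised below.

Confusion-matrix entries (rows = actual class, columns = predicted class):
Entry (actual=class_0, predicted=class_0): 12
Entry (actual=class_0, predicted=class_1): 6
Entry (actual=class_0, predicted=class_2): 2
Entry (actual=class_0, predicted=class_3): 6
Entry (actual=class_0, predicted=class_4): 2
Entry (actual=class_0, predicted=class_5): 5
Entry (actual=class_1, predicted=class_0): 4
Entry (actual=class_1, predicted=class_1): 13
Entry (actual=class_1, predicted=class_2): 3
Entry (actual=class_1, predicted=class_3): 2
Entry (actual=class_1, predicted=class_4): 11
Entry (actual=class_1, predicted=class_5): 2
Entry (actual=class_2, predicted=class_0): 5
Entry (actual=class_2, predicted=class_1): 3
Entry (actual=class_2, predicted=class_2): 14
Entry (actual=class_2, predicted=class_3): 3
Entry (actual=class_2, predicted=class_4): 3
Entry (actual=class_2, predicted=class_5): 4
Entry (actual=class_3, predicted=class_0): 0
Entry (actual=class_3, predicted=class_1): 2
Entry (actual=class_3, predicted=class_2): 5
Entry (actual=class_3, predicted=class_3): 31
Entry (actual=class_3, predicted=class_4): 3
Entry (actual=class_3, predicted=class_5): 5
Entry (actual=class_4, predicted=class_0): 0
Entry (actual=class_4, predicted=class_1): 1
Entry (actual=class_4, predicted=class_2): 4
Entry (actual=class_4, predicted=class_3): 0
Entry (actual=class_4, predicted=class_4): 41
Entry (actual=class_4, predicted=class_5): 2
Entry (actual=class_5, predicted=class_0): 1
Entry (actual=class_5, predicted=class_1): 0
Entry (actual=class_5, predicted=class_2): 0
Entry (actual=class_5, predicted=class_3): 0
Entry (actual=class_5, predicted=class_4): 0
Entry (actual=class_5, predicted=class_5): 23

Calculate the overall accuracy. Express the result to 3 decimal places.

Accuracy = trace / total = (12+13+14+31+41+23=134) / 218 = 134/218 = 0.615

0.615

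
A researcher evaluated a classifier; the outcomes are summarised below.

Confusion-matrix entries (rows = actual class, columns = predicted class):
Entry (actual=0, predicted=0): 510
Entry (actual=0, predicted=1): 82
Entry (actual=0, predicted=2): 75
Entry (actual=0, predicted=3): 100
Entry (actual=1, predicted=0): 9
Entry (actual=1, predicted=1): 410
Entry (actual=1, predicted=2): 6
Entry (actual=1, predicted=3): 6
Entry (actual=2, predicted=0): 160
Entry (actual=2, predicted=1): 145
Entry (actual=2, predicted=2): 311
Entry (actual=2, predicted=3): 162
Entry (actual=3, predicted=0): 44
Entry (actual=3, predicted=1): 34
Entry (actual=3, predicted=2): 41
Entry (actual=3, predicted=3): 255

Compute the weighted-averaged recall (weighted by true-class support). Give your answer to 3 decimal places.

Per-class recall (TP/(TP+FN)):
  0: TP=510, FN=82+75+100=257 → 510/767 = 0.6649
  1: TP=410, FN=9+6+6=21 → 410/431 = 0.9513
  2: TP=311, FN=160+145+162=467 → 311/778 = 0.3997
  3: TP=255, FN=44+34+41=119 → 255/374 = 0.6818
Weighted-recall = Σ (supportᵢ/N)·recallᵢ with N=2350: (767/2350)·0.6649 + (431/2350)·0.9513 + (778/2350)·0.3997 + (374/2350)·0.6818 = 0.632

0.632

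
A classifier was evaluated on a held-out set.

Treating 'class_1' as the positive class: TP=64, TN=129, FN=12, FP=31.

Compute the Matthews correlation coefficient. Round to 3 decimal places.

0.618

MCC = (TP·TN − FP·FN) / √((TP+FP)(TP+FN)(TN+FP)(TN+FN))
Numerator = 64·129 − 31·12 = 7884
Denominator = √(95·76·160·141) = √162883200 = 12762.5703
MCC = 7884 / 12762.5703 = 0.618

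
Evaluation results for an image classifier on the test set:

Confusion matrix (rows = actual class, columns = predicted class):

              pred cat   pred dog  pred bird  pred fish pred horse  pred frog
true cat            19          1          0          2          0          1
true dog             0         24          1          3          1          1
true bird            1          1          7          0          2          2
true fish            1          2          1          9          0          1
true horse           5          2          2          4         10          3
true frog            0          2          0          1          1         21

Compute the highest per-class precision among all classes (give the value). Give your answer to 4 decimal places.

Per-class precision (TP/(TP+FP)):
  cat: TP=19, FP=0+1+1+5+0=7 → 19/26 = 0.73077
  dog: TP=24, FP=1+1+2+2+2=8 → 24/32 = 0.75000
  bird: TP=7, FP=0+1+1+2+0=4 → 7/11 = 0.63636
  fish: TP=9, FP=2+3+0+4+1=10 → 9/19 = 0.47368
  horse: TP=10, FP=0+1+2+0+1=4 → 10/14 = 0.71429
  frog: TP=21, FP=1+1+2+1+3=8 → 21/29 = 0.72414
Highest is class 'dog' with precision = 0.7500.

0.7500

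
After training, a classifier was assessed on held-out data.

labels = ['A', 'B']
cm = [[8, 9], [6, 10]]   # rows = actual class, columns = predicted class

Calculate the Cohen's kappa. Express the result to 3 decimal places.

0.095

Observed agreement pₒ = trace/N = 18/33 = 0.5455
Expected agreement pₑ = Σ (rowᵢ·colᵢ)/N² = (17·14 + 16·19)/33² = 0.4977
κ = (pₒ − pₑ)/(1 − pₑ) = (0.5455 − 0.4977)/(1 − 0.4977) = 0.095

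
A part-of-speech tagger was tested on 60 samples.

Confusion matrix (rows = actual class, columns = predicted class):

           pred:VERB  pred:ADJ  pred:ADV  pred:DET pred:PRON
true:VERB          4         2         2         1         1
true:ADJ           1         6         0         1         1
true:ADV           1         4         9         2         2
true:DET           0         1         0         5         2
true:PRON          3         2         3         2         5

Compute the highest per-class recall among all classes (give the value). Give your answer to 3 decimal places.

Per-class recall (TP/(TP+FN)):
  VERB: TP=4, FN=2+2+1+1=6 → 4/10 = 0.4000
  ADJ: TP=6, FN=1+0+1+1=3 → 6/9 = 0.6667
  ADV: TP=9, FN=1+4+2+2=9 → 9/18 = 0.5000
  DET: TP=5, FN=0+1+0+2=3 → 5/8 = 0.6250
  PRON: TP=5, FN=3+2+3+2=10 → 5/15 = 0.3333
Highest is class 'ADJ' with recall = 0.667.

0.667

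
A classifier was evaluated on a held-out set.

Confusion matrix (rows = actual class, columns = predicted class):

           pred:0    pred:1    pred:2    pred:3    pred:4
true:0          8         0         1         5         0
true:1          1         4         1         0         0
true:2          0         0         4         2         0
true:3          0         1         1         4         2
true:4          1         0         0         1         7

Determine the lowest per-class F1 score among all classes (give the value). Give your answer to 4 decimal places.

Per-class F1 score (2·TP/(2·TP+FP+FN)):
  0: TP=8, FP=1+0+0+1=2, FN=0+1+5+0=6 → 16/24 = 0.66667
  1: TP=4, FP=0+0+1+0=1, FN=1+1+0+0=2 → 8/11 = 0.72727
  2: TP=4, FP=1+1+1+0=3, FN=0+0+2+0=2 → 8/13 = 0.61538
  3: TP=4, FP=5+0+2+1=8, FN=0+1+1+2=4 → 8/20 = 0.40000
  4: TP=7, FP=0+0+0+2=2, FN=1+0+0+1=2 → 14/18 = 0.77778
Lowest is class '3' with F1 score = 0.4000.

0.4000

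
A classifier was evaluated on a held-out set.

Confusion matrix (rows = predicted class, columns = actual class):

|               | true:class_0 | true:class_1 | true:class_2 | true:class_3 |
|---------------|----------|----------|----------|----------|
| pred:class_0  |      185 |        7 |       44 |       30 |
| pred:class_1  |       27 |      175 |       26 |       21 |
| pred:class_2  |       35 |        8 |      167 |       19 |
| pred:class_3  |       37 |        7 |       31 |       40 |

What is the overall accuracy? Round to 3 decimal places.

0.660

Accuracy = trace / total = (185+175+167+40=567) / 859 = 567/859 = 0.660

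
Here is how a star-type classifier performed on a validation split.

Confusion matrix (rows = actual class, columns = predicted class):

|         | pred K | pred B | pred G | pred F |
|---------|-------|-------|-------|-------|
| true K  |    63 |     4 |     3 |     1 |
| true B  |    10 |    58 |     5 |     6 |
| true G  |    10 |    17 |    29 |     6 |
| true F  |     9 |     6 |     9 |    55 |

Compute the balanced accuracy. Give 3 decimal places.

0.696

Balanced accuracy = mean of per-class recall.
  K: recall = 63/71 = 0.8873
  B: recall = 58/79 = 0.7342
  G: recall = 29/62 = 0.4677
  F: recall = 55/79 = 0.6962
Mean = (0.8873 + 0.7342 + 0.4677 + 0.6962) / 4 = 0.696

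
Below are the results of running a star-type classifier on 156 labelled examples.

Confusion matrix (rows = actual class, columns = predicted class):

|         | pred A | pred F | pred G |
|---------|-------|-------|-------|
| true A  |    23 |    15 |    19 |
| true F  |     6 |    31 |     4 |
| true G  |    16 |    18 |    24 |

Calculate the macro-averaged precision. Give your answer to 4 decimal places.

0.5020

Per-class precision (TP/(TP+FP)):
  A: TP=23, FP=6+16=22 → 23/45 = 0.51111
  F: TP=31, FP=15+18=33 → 31/64 = 0.48438
  G: TP=24, FP=19+4=23 → 24/47 = 0.51064
Macro-precision = mean = (0.51111 + 0.48438 + 0.51064) / 3 = 0.5020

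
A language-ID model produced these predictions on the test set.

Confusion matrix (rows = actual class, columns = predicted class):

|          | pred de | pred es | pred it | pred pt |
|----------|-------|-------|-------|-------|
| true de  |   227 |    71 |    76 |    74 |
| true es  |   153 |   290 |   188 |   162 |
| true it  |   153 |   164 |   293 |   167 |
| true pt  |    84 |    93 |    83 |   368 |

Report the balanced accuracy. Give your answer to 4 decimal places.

0.4589

Balanced accuracy = mean of per-class recall.
  de: recall = 227/448 = 0.50670
  es: recall = 290/793 = 0.36570
  it: recall = 293/777 = 0.37709
  pt: recall = 368/628 = 0.58599
Mean = (0.50670 + 0.36570 + 0.37709 + 0.58599) / 4 = 0.4589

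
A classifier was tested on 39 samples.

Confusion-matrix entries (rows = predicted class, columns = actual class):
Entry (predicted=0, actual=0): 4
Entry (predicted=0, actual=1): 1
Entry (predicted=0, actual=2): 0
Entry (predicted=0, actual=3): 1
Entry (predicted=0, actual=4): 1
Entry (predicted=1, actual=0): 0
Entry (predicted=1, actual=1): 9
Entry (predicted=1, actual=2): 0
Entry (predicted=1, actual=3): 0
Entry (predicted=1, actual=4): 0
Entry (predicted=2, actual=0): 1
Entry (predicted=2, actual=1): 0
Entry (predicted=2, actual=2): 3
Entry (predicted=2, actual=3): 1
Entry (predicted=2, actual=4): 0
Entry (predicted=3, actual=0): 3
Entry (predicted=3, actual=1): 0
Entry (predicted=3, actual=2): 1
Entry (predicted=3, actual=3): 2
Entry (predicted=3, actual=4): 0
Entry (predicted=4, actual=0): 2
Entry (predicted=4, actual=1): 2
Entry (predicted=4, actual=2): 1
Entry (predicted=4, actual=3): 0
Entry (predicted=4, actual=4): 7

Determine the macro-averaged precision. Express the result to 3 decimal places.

Per-class precision (TP/(TP+FP)):
  0: TP=4, FP=1+0+1+1=3 → 4/7 = 0.5714
  1: TP=9, FP=0+0+0+0=0 → 9/9 = 1.0000
  2: TP=3, FP=1+0+1+0=2 → 3/5 = 0.6000
  3: TP=2, FP=3+0+1+0=4 → 2/6 = 0.3333
  4: TP=7, FP=2+2+1+0=5 → 7/12 = 0.5833
Macro-precision = mean = (0.5714 + 1.0000 + 0.6000 + 0.3333 + 0.5833) / 5 = 0.618

0.618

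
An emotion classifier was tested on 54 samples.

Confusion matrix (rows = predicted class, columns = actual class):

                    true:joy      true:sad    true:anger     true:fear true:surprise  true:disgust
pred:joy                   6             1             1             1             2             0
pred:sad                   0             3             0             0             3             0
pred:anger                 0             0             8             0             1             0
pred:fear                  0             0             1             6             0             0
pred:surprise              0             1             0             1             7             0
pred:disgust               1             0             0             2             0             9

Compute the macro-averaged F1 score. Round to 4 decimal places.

Per-class F1 score (2·TP/(2·TP+FP+FN)):
  joy: TP=6, FP=1+1+1+2+0=5, FN=0+0+0+0+1=1 → 12/18 = 0.66667
  sad: TP=3, FP=0+0+0+3+0=3, FN=1+0+0+1+0=2 → 6/11 = 0.54545
  anger: TP=8, FP=0+0+0+1+0=1, FN=1+0+1+0+0=2 → 16/19 = 0.84211
  fear: TP=6, FP=0+0+1+0+0=1, FN=1+0+0+1+2=4 → 12/17 = 0.70588
  surprise: TP=7, FP=0+1+0+1+0=2, FN=2+3+1+0+0=6 → 14/22 = 0.63636
  disgust: TP=9, FP=1+0+0+2+0=3, FN=0+0+0+0+0=0 → 18/21 = 0.85714
Macro-F1 score = mean = (0.66667 + 0.54545 + 0.84211 + 0.70588 + 0.63636 + 0.85714) / 6 = 0.7089

0.7089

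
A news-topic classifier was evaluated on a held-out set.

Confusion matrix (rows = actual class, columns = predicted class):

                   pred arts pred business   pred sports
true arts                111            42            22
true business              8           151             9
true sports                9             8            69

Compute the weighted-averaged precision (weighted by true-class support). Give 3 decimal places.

0.786

Per-class precision (TP/(TP+FP)):
  arts: TP=111, FP=8+9=17 → 111/128 = 0.8672
  business: TP=151, FP=42+8=50 → 151/201 = 0.7512
  sports: TP=69, FP=22+9=31 → 69/100 = 0.6900
Weighted-precision = Σ (supportᵢ/N)·precisionᵢ with N=429: (175/429)·0.8672 + (168/429)·0.7512 + (86/429)·0.6900 = 0.786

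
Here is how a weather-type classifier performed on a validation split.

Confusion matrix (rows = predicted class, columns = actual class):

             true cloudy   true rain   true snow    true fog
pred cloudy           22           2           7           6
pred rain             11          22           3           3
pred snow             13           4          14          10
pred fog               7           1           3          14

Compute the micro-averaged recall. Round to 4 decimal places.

Micro-averaging pools counts across classes: ΣTP=72, ΣFP=70, ΣFN=70.
Micro-recall = TP/(TP+FN) on pooled counts = 0.5070 (equals overall accuracy in single-label multiclass).

0.5070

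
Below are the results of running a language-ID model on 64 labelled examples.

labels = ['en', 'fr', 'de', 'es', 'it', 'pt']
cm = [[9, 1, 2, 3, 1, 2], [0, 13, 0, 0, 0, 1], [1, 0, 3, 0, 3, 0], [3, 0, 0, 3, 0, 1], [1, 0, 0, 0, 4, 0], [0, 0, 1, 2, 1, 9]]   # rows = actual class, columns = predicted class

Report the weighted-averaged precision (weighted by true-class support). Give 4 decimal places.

0.6550

Per-class precision (TP/(TP+FP)):
  en: TP=9, FP=0+1+3+1+0=5 → 9/14 = 0.64286
  fr: TP=13, FP=1+0+0+0+0=1 → 13/14 = 0.92857
  de: TP=3, FP=2+0+0+0+1=3 → 3/6 = 0.50000
  es: TP=3, FP=3+0+0+0+2=5 → 3/8 = 0.37500
  it: TP=4, FP=1+0+3+0+1=5 → 4/9 = 0.44444
  pt: TP=9, FP=2+1+0+1+0=4 → 9/13 = 0.69231
Weighted-precision = Σ (supportᵢ/N)·precisionᵢ with N=64: (18/64)·0.64286 + (14/64)·0.92857 + (7/64)·0.50000 + (7/64)·0.37500 + (5/64)·0.44444 + (13/64)·0.69231 = 0.6550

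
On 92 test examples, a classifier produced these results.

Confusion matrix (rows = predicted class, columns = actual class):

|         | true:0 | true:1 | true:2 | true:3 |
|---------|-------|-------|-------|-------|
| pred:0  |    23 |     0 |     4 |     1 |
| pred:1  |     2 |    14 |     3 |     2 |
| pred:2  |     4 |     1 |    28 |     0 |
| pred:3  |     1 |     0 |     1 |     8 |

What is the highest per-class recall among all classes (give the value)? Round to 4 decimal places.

0.9333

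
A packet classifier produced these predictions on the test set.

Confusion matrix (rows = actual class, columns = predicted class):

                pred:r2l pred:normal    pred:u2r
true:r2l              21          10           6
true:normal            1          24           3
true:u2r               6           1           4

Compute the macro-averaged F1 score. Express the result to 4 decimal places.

0.5805

Per-class F1 score (2·TP/(2·TP+FP+FN)):
  r2l: TP=21, FP=1+6=7, FN=10+6=16 → 42/65 = 0.64615
  normal: TP=24, FP=10+1=11, FN=1+3=4 → 48/63 = 0.76190
  u2r: TP=4, FP=6+3=9, FN=6+1=7 → 8/24 = 0.33333
Macro-F1 score = mean = (0.64615 + 0.76190 + 0.33333) / 3 = 0.5805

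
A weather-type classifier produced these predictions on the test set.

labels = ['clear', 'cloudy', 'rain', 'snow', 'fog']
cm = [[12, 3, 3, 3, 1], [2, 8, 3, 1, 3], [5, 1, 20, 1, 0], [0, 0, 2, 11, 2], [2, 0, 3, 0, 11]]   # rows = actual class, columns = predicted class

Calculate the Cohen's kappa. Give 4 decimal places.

0.5408

Observed agreement pₒ = trace/N = 62/97 = 0.63918
Expected agreement pₑ = Σ (rowᵢ·colᵢ)/N² = (22·21 + 17·12 + 27·31 + 15·16 + 16·17)/97² = 0.21416
κ = (pₒ − pₑ)/(1 − pₑ) = (0.63918 − 0.21416)/(1 − 0.21416) = 0.5408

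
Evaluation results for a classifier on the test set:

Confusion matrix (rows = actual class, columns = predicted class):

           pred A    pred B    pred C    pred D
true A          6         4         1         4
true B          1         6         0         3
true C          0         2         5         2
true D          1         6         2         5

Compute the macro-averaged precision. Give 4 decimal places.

Per-class precision (TP/(TP+FP)):
  A: TP=6, FP=1+0+1=2 → 6/8 = 0.75000
  B: TP=6, FP=4+2+6=12 → 6/18 = 0.33333
  C: TP=5, FP=1+0+2=3 → 5/8 = 0.62500
  D: TP=5, FP=4+3+2=9 → 5/14 = 0.35714
Macro-precision = mean = (0.75000 + 0.33333 + 0.62500 + 0.35714) / 4 = 0.5164

0.5164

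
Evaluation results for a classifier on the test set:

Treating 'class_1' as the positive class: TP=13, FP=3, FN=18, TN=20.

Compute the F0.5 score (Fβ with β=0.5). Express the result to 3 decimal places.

0.684

Fβ = (1+β²)·TP / ((1+β²)·TP + β²·FN + FP), with β²=1/4
= 1.25·13 / (1.25·13 + 0.25·18 + 3) = 0.684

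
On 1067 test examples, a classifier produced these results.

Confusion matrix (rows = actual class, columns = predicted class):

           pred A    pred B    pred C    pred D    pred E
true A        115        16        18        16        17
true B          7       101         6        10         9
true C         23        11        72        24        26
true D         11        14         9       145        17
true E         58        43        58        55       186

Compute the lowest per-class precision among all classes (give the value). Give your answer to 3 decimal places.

0.442

Per-class precision (TP/(TP+FP)):
  A: TP=115, FP=7+23+11+58=99 → 115/214 = 0.5374
  B: TP=101, FP=16+11+14+43=84 → 101/185 = 0.5459
  C: TP=72, FP=18+6+9+58=91 → 72/163 = 0.4417
  D: TP=145, FP=16+10+24+55=105 → 145/250 = 0.5800
  E: TP=186, FP=17+9+26+17=69 → 186/255 = 0.7294
Lowest is class 'C' with precision = 0.442.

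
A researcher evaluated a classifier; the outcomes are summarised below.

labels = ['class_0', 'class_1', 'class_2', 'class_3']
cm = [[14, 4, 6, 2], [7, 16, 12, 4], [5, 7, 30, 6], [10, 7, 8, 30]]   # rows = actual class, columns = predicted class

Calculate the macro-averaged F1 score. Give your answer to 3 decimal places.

0.521

Per-class F1 score (2·TP/(2·TP+FP+FN)):
  class_0: TP=14, FP=7+5+10=22, FN=4+6+2=12 → 28/62 = 0.4516
  class_1: TP=16, FP=4+7+7=18, FN=7+12+4=23 → 32/73 = 0.4384
  class_2: TP=30, FP=6+12+8=26, FN=5+7+6=18 → 60/104 = 0.5769
  class_3: TP=30, FP=2+4+6=12, FN=10+7+8=25 → 60/97 = 0.6186
Macro-F1 score = mean = (0.4516 + 0.4384 + 0.5769 + 0.6186) / 4 = 0.521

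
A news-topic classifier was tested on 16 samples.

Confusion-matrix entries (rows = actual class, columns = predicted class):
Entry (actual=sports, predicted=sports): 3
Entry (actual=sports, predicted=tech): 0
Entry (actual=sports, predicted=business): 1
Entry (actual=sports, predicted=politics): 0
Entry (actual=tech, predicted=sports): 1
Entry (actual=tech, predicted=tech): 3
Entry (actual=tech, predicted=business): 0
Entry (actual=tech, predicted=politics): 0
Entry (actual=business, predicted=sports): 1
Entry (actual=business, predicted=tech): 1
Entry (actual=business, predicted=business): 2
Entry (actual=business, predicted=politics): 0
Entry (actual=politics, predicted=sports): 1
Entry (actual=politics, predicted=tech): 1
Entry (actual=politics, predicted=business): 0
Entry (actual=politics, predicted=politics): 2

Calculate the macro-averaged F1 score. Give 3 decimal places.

Per-class F1 score (2·TP/(2·TP+FP+FN)):
  sports: TP=3, FP=1+1+1=3, FN=0+1+0=1 → 6/10 = 0.6000
  tech: TP=3, FP=0+1+1=2, FN=1+0+0=1 → 6/9 = 0.6667
  business: TP=2, FP=1+0+0=1, FN=1+1+0=2 → 4/7 = 0.5714
  politics: TP=2, FP=0+0+0=0, FN=1+1+0=2 → 4/6 = 0.6667
Macro-F1 score = mean = (0.6000 + 0.6667 + 0.5714 + 0.6667) / 4 = 0.626

0.626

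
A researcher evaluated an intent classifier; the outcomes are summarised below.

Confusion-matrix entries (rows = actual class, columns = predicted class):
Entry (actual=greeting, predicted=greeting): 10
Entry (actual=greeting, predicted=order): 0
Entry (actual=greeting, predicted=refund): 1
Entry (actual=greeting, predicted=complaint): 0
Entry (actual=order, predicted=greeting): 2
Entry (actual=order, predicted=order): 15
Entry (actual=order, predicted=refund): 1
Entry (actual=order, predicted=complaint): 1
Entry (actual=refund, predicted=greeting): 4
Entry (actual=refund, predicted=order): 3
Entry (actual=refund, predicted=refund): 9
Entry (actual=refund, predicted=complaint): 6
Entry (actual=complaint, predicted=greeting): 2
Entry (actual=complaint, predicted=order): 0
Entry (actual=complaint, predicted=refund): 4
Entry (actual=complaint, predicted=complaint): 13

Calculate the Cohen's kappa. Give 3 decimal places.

0.551

Observed agreement pₒ = trace/N = 47/71 = 0.6620
Expected agreement pₑ = Σ (rowᵢ·colᵢ)/N² = (11·18 + 19·18 + 22·15 + 19·20)/71² = 0.2480
κ = (pₒ − pₑ)/(1 − pₑ) = (0.6620 − 0.2480)/(1 − 0.2480) = 0.551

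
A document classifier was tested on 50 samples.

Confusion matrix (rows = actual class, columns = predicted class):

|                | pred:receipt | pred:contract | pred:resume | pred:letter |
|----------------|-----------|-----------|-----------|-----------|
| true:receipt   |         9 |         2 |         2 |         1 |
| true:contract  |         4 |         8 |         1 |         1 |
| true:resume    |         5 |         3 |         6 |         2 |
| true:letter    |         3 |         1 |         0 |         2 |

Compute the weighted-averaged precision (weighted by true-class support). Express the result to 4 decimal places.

0.5333

Per-class precision (TP/(TP+FP)):
  receipt: TP=9, FP=4+5+3=12 → 9/21 = 0.42857
  contract: TP=8, FP=2+3+1=6 → 8/14 = 0.57143
  resume: TP=6, FP=2+1+0=3 → 6/9 = 0.66667
  letter: TP=2, FP=1+1+2=4 → 2/6 = 0.33333
Weighted-precision = Σ (supportᵢ/N)·precisionᵢ with N=50: (14/50)·0.42857 + (14/50)·0.57143 + (16/50)·0.66667 + (6/50)·0.33333 = 0.5333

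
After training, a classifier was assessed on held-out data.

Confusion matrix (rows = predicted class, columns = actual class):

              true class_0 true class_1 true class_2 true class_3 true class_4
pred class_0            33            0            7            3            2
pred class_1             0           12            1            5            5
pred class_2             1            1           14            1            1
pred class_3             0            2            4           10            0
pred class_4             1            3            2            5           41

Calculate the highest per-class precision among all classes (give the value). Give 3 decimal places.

Per-class precision (TP/(TP+FP)):
  class_0: TP=33, FP=0+7+3+2=12 → 33/45 = 0.7333
  class_1: TP=12, FP=0+1+5+5=11 → 12/23 = 0.5217
  class_2: TP=14, FP=1+1+1+1=4 → 14/18 = 0.7778
  class_3: TP=10, FP=0+2+4+0=6 → 10/16 = 0.6250
  class_4: TP=41, FP=1+3+2+5=11 → 41/52 = 0.7885
Highest is class 'class_4' with precision = 0.788.

0.788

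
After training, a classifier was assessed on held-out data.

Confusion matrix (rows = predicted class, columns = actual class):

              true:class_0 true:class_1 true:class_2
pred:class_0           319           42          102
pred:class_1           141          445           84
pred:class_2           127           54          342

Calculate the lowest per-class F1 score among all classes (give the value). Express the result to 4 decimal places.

0.6076

Per-class F1 score (2·TP/(2·TP+FP+FN)):
  class_0: TP=319, FP=42+102=144, FN=141+127=268 → 638/1050 = 0.60762
  class_1: TP=445, FP=141+84=225, FN=42+54=96 → 890/1211 = 0.73493
  class_2: TP=342, FP=127+54=181, FN=102+84=186 → 684/1051 = 0.65081
Lowest is class 'class_0' with F1 score = 0.6076.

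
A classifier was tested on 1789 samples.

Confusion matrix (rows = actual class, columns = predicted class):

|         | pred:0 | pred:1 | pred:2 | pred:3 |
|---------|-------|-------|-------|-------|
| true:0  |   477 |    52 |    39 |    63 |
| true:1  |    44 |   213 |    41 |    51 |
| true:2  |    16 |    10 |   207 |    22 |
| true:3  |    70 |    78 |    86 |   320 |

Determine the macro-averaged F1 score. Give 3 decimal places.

0.668

Per-class F1 score (2·TP/(2·TP+FP+FN)):
  0: TP=477, FP=44+16+70=130, FN=52+39+63=154 → 954/1238 = 0.7706
  1: TP=213, FP=52+10+78=140, FN=44+41+51=136 → 426/702 = 0.6068
  2: TP=207, FP=39+41+86=166, FN=16+10+22=48 → 414/628 = 0.6592
  3: TP=320, FP=63+51+22=136, FN=70+78+86=234 → 640/1010 = 0.6337
Macro-F1 score = mean = (0.7706 + 0.6068 + 0.6592 + 0.6337) / 4 = 0.668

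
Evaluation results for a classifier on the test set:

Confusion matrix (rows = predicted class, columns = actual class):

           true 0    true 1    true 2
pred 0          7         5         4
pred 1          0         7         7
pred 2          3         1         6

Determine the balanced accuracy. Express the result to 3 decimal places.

0.530

Balanced accuracy = mean of per-class recall.
  0: recall = 7/10 = 0.7000
  1: recall = 7/13 = 0.5385
  2: recall = 6/17 = 0.3529
Mean = (0.7000 + 0.5385 + 0.3529) / 3 = 0.530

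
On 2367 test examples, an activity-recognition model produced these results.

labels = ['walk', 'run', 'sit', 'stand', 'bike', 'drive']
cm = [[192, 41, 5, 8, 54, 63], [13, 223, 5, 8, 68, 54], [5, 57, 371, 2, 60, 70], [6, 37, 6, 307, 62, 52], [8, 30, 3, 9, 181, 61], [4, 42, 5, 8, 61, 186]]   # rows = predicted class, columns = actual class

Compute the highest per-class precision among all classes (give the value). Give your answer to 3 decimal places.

Per-class precision (TP/(TP+FP)):
  walk: TP=192, FP=41+5+8+54+63=171 → 192/363 = 0.5289
  run: TP=223, FP=13+5+8+68+54=148 → 223/371 = 0.6011
  sit: TP=371, FP=5+57+2+60+70=194 → 371/565 = 0.6566
  stand: TP=307, FP=6+37+6+62+52=163 → 307/470 = 0.6532
  bike: TP=181, FP=8+30+3+9+61=111 → 181/292 = 0.6199
  drive: TP=186, FP=4+42+5+8+61=120 → 186/306 = 0.6078
Highest is class 'sit' with precision = 0.657.

0.657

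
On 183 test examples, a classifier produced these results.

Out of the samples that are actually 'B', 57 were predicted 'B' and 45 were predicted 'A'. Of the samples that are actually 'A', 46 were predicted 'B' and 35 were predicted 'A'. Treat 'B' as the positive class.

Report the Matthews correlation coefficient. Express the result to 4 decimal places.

-0.0091

MCC = (TP·TN − FP·FN) / √((TP+FP)(TP+FN)(TN+FP)(TN+FN))
Numerator = 57·35 − 46·45 = -75
Denominator = √(103·102·81·80) = √68078880 = 8250.9927
MCC = -75 / 8250.9927 = -0.0091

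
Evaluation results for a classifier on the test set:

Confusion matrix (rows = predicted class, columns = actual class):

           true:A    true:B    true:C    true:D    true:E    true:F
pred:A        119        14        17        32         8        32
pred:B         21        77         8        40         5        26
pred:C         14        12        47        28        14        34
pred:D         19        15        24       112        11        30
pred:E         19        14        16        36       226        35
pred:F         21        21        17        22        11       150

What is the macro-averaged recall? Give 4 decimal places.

Per-class recall (TP/(TP+FN)):
  A: TP=119, FN=21+14+19+19+21=94 → 119/213 = 0.55869
  B: TP=77, FN=14+12+15+14+21=76 → 77/153 = 0.50327
  C: TP=47, FN=17+8+24+16+17=82 → 47/129 = 0.36434
  D: TP=112, FN=32+40+28+36+22=158 → 112/270 = 0.41481
  E: TP=226, FN=8+5+14+11+11=49 → 226/275 = 0.82182
  F: TP=150, FN=32+26+34+30+35=157 → 150/307 = 0.48860
Macro-recall = mean = (0.55869 + 0.50327 + 0.36434 + 0.41481 + 0.82182 + 0.48860) / 6 = 0.5253

0.5253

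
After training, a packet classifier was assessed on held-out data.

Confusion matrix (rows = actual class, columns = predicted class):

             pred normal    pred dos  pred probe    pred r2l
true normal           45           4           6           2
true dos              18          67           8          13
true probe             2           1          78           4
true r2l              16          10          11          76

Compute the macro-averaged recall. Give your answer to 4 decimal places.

0.7529

Per-class recall (TP/(TP+FN)):
  normal: TP=45, FN=4+6+2=12 → 45/57 = 0.78947
  dos: TP=67, FN=18+8+13=39 → 67/106 = 0.63208
  probe: TP=78, FN=2+1+4=7 → 78/85 = 0.91765
  r2l: TP=76, FN=16+10+11=37 → 76/113 = 0.67257
Macro-recall = mean = (0.78947 + 0.63208 + 0.91765 + 0.67257) / 4 = 0.7529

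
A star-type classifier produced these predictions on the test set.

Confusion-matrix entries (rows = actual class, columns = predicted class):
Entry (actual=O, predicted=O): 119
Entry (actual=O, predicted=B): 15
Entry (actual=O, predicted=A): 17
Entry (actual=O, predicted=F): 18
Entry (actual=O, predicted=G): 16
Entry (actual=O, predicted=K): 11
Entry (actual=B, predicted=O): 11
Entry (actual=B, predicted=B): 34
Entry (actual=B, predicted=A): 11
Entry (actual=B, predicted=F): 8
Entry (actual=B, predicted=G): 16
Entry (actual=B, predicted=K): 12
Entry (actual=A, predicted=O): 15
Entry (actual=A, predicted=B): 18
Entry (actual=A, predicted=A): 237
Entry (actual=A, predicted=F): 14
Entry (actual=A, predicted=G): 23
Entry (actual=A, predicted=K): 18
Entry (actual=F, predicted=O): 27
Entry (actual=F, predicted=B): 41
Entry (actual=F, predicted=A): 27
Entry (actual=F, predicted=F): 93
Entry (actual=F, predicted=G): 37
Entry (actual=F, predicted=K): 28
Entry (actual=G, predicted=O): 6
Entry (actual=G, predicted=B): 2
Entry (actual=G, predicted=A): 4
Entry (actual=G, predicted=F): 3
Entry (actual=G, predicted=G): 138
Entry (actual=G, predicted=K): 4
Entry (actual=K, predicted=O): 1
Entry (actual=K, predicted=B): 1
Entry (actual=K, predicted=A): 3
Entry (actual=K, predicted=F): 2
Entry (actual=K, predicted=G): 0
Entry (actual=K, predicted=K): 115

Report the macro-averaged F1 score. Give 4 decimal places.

0.6100

Per-class F1 score (2·TP/(2·TP+FP+FN)):
  O: TP=119, FP=11+15+27+6+1=60, FN=15+17+18+16+11=77 → 238/375 = 0.63467
  B: TP=34, FP=15+18+41+2+1=77, FN=11+11+8+16+12=58 → 68/203 = 0.33498
  A: TP=237, FP=17+11+27+4+3=62, FN=15+18+14+23+18=88 → 474/624 = 0.75962
  F: TP=93, FP=18+8+14+3+2=45, FN=27+41+27+37+28=160 → 186/391 = 0.47570
  G: TP=138, FP=16+16+23+37+0=92, FN=6+2+4+3+4=19 → 276/387 = 0.71318
  K: TP=115, FP=11+12+18+28+4=73, FN=1+1+3+2+0=7 → 230/310 = 0.74194
Macro-F1 score = mean = (0.63467 + 0.33498 + 0.75962 + 0.47570 + 0.71318 + 0.74194) / 6 = 0.6100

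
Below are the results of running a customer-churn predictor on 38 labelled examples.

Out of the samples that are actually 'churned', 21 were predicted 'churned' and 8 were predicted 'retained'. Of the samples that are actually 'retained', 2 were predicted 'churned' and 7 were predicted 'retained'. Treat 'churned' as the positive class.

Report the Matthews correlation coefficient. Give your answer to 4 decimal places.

MCC = (TP·TN − FP·FN) / √((TP+FP)(TP+FN)(TN+FP)(TN+FN))
Numerator = 21·7 − 2·8 = 131
Denominator = √(23·29·9·15) = √90045 = 300.0750
MCC = 131 / 300.0750 = 0.4366

0.4366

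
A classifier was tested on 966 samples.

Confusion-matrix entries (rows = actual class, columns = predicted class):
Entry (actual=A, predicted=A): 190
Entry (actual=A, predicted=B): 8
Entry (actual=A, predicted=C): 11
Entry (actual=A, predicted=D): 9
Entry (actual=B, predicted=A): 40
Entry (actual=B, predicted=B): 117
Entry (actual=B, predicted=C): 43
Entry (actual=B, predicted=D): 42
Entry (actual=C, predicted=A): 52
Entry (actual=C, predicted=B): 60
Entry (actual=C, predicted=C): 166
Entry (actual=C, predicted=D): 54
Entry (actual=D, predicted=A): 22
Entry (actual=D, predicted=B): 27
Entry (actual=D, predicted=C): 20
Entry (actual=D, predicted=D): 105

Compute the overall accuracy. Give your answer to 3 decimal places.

0.598

Accuracy = trace / total = (190+117+166+105=578) / 966 = 578/966 = 0.598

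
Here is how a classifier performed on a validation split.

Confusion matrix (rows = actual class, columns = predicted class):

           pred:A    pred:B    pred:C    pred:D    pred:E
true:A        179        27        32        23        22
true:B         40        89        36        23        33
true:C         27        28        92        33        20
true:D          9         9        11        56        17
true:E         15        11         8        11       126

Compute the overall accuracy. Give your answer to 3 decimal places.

Accuracy = trace / total = (179+89+92+56+126=542) / 977 = 542/977 = 0.555

0.555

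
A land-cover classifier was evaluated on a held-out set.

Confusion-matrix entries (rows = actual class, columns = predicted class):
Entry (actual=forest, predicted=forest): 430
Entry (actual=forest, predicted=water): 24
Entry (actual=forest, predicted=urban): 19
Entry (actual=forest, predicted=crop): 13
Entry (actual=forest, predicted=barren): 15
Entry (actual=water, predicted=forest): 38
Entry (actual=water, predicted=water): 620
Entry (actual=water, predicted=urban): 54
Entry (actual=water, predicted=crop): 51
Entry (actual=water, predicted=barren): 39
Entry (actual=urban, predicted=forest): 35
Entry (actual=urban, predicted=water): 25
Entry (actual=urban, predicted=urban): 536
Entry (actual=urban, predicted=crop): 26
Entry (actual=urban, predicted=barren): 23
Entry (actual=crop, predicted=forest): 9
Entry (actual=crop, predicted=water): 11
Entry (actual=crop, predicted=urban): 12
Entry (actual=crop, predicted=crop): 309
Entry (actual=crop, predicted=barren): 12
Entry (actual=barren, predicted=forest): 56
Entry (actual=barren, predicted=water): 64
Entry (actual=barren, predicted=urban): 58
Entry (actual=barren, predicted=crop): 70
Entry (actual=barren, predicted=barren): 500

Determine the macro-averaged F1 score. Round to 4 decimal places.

Per-class F1 score (2·TP/(2·TP+FP+FN)):
  forest: TP=430, FP=38+35+9+56=138, FN=24+19+13+15=71 → 860/1069 = 0.80449
  water: TP=620, FP=24+25+11+64=124, FN=38+54+51+39=182 → 1240/1546 = 0.80207
  urban: TP=536, FP=19+54+12+58=143, FN=35+25+26+23=109 → 1072/1324 = 0.80967
  crop: TP=309, FP=13+51+26+70=160, FN=9+11+12+12=44 → 618/822 = 0.75182
  barren: TP=500, FP=15+39+23+12=89, FN=56+64+58+70=248 → 1000/1337 = 0.74794
Macro-F1 score = mean = (0.80449 + 0.80207 + 0.80967 + 0.75182 + 0.74794) / 5 = 0.7832

0.7832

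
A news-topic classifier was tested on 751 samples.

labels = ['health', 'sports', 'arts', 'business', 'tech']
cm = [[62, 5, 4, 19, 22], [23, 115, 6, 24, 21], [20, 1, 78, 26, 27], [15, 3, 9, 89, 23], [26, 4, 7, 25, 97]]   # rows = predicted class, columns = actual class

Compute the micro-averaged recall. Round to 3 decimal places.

0.587

Micro-averaging pools counts across classes: ΣTP=441, ΣFP=310, ΣFN=310.
Micro-recall = TP/(TP+FN) on pooled counts = 0.587 (equals overall accuracy in single-label multiclass).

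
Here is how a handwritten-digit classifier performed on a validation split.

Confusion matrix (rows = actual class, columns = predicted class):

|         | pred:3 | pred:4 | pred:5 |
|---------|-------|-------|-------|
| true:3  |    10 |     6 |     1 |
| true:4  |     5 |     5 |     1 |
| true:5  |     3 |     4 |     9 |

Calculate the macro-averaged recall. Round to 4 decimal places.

0.5351

Per-class recall (TP/(TP+FN)):
  3: TP=10, FN=6+1=7 → 10/17 = 0.58824
  4: TP=5, FN=5+1=6 → 5/11 = 0.45455
  5: TP=9, FN=3+4=7 → 9/16 = 0.56250
Macro-recall = mean = (0.58824 + 0.45455 + 0.56250) / 3 = 0.5351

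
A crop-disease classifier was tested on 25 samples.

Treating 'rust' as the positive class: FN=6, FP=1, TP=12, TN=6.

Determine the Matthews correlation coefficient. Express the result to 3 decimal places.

0.471

MCC = (TP·TN − FP·FN) / √((TP+FP)(TP+FN)(TN+FP)(TN+FN))
Numerator = 12·6 − 1·6 = 66
Denominator = √(13·18·7·12) = √19656 = 140.1999
MCC = 66 / 140.1999 = 0.471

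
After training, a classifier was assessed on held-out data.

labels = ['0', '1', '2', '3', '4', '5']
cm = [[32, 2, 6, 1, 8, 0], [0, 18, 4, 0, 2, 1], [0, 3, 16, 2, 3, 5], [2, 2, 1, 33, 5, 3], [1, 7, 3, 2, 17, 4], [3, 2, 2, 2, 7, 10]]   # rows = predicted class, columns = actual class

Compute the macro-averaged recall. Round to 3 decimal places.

Per-class recall (TP/(TP+FN)):
  0: TP=32, FN=0+0+2+1+3=6 → 32/38 = 0.8421
  1: TP=18, FN=2+3+2+7+2=16 → 18/34 = 0.5294
  2: TP=16, FN=6+4+1+3+2=16 → 16/32 = 0.5000
  3: TP=33, FN=1+0+2+2+2=7 → 33/40 = 0.8250
  4: TP=17, FN=8+2+3+5+7=25 → 17/42 = 0.4048
  5: TP=10, FN=0+1+5+3+4=13 → 10/23 = 0.4348
Macro-recall = mean = (0.8421 + 0.5294 + 0.5000 + 0.8250 + 0.4048 + 0.4348) / 6 = 0.589

0.589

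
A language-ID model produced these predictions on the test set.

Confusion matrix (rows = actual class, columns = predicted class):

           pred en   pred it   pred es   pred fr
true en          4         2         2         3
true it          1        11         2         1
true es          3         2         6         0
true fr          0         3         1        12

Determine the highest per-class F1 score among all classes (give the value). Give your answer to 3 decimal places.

0.750

Per-class F1 score (2·TP/(2·TP+FP+FN)):
  en: TP=4, FP=1+3+0=4, FN=2+2+3=7 → 8/19 = 0.4211
  it: TP=11, FP=2+2+3=7, FN=1+2+1=4 → 22/33 = 0.6667
  es: TP=6, FP=2+2+1=5, FN=3+2+0=5 → 12/22 = 0.5455
  fr: TP=12, FP=3+1+0=4, FN=0+3+1=4 → 24/32 = 0.7500
Highest is class 'fr' with F1 score = 0.750.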